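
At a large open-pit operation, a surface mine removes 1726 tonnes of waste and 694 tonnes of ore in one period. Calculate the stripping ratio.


Stripping ratio = waste tonnage / ore tonnage
= 1726 / 694
= 2.487

2.487


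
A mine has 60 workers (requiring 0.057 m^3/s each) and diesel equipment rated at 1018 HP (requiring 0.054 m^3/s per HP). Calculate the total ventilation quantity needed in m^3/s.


Airflow for workers:
Q_people = 60 * 0.057 = 3.42 m^3/s
Airflow for diesel equipment:
Q_diesel = 1018 * 0.054 = 54.972 m^3/s
Total ventilation:
Q_total = 3.42 + 54.972
= 58.392 m^3/s

58.392 m^3/s


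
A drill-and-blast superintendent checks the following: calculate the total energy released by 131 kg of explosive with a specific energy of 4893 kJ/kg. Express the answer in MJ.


Energy = mass * specific_energy / 1000
= 131 * 4893 / 1000
= 640983 / 1000
= 640.983 MJ

640.983 MJ


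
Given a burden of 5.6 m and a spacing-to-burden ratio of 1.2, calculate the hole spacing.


Spacing = burden * ratio
= 5.6 * 1.2
= 6.72 m

6.72 m


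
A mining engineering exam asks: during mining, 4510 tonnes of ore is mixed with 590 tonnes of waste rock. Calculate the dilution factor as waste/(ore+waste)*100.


11.5686%

Total material = ore + waste
= 4510 + 590 = 5100 tonnes
Dilution = waste / total * 100
= 590 / 5100 * 100
= 0.1156862745 * 100
= 11.5686%


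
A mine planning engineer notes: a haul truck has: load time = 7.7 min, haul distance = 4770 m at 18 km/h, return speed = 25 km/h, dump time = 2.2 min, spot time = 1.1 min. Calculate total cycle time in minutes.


Convert haul speed to m/min: 18 * 1000/60 = 300 m/min
Haul time = 4770 / 300 = 15.9 min
Convert return speed to m/min: 25 * 1000/60 = 416.6666667 m/min
Return time = 4770 / 416.6666667 = 11.448 min
Total cycle time:
= 7.7 + 15.9 + 2.2 + 11.448 + 1.1
= 38.348 min

38.348 min


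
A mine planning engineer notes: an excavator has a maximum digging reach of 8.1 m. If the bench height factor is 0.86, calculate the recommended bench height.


6.966 m

Bench height = reach * factor
= 8.1 * 0.86
= 6.966 m


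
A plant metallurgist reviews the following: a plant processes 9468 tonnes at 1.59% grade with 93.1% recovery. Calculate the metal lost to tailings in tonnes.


10.3873 tonnes

Total metal in feed:
= 9468 * 1.59 / 100 = 150.5412 tonnes
Metal recovered:
= 150.5412 * 93.1 / 100 = 140.1538572 tonnes
Metal lost to tailings:
= 150.5412 - 140.1538572
= 10.3873 tonnes


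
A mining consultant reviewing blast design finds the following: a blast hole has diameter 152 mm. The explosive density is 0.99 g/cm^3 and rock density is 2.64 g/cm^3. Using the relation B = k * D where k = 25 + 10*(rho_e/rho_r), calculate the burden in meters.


First, compute k:
rho_e / rho_r = 0.99 / 2.64 = 0.375
k = 25 + 10 * 0.375 = 28.75
Then, compute burden:
B = k * D / 1000 = 28.75 * 152 / 1000
= 4370 / 1000
= 4.37 m

4.37 m


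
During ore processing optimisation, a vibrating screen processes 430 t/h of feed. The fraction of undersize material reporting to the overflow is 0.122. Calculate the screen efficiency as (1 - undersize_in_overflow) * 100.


87.8%

Screen efficiency = (1 - fraction of undersize in overflow) * 100
= (1 - 0.122) * 100
= 0.878 * 100
= 87.8%


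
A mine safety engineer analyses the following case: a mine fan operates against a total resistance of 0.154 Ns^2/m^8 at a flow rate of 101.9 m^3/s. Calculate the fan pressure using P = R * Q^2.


1599.0759 Pa

Compute Q^2:
Q^2 = 101.9^2 = 10383.61
Compute pressure:
P = R * Q^2 = 0.154 * 10383.61
= 1599.0759 Pa


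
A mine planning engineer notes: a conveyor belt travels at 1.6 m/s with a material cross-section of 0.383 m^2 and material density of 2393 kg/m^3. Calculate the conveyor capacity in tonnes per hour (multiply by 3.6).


Volumetric flow = speed * area
= 1.6 * 0.383 = 0.6128 m^3/s
Mass flow = volumetric * density
= 0.6128 * 2393 = 1466.4304 kg/s
Convert to t/h: multiply by 3.6
Capacity = 1466.4304 * 3.6
= 5279.1494 t/h

5279.1494 t/h


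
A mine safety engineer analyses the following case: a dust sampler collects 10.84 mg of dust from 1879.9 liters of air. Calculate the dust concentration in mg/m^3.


Convert liters to m^3: 1 m^3 = 1000 L
Concentration = mass / volume * 1000
= 10.84 / 1879.9 * 1000
= 0.005766264163 * 1000
= 5.7663 mg/m^3

5.7663 mg/m^3


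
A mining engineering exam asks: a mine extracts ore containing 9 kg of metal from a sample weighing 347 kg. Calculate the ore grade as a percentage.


Ore grade = (metal mass / ore mass) * 100
= (9 / 347) * 100
= 0.02593659942 * 100
= 2.5937%

2.5937%


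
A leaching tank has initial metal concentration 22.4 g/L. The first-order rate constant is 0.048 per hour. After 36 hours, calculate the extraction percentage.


Compute the exponent:
-k * t = -0.048 * 36 = -1.728
Remaining concentration:
C = 22.4 * exp(-1.728)
= 22.4 * 0.1776393336
= 3.979121073 g/L
Extracted = 22.4 - 3.979121073 = 18.42087893 g/L
Extraction % = 18.42087893 / 22.4 * 100
= 82.2361%

82.2361%


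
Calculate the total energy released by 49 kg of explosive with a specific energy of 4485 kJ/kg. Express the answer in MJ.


Energy = mass * specific_energy / 1000
= 49 * 4485 / 1000
= 219765 / 1000
= 219.765 MJ

219.765 MJ


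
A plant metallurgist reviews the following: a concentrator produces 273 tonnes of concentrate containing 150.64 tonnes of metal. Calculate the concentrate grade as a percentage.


55.1795%

Grade = (metal in concentrate / concentrate mass) * 100
= (150.64 / 273) * 100
= 0.5517948718 * 100
= 55.1795%


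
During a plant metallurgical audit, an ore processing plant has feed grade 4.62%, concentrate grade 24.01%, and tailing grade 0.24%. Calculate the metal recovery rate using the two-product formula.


95.7624%

Using the two-product formula:
R = 100 * c * (f - t) / (f * (c - t))
Numerator = 100 * 24.01 * (4.62 - 0.24)
= 100 * 24.01 * 4.38
= 10516.38
Denominator = 4.62 * (24.01 - 0.24)
= 4.62 * 23.77
= 109.8174
R = 10516.38 / 109.8174
= 95.7624%


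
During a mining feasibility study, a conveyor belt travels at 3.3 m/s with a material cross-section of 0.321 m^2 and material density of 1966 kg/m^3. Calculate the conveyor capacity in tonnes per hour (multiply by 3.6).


7497.3017 t/h

Volumetric flow = speed * area
= 3.3 * 0.321 = 1.0593 m^3/s
Mass flow = volumetric * density
= 1.0593 * 1966 = 2082.5838 kg/s
Convert to t/h: multiply by 3.6
Capacity = 2082.5838 * 3.6
= 7497.3017 t/h


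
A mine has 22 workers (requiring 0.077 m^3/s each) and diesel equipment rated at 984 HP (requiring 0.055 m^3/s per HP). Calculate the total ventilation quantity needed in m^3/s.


Airflow for workers:
Q_people = 22 * 0.077 = 1.694 m^3/s
Airflow for diesel equipment:
Q_diesel = 984 * 0.055 = 54.12 m^3/s
Total ventilation:
Q_total = 1.694 + 54.12
= 55.814 m^3/s

55.814 m^3/s


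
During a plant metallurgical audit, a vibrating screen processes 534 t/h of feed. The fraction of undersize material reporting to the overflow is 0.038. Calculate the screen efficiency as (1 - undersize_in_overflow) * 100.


96.2%

Screen efficiency = (1 - fraction of undersize in overflow) * 100
= (1 - 0.038) * 100
= 0.962 * 100
= 96.2%


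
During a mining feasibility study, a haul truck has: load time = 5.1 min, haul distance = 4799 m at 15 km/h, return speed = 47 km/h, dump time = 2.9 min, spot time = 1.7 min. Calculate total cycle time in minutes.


Convert haul speed to m/min: 15 * 1000/60 = 250 m/min
Haul time = 4799 / 250 = 19.196 min
Convert return speed to m/min: 47 * 1000/60 = 783.3333333 m/min
Return time = 4799 / 783.3333333 = 6.126382979 min
Total cycle time:
= 5.1 + 19.196 + 2.9 + 6.126382979 + 1.7
= 35.0224 min

35.0224 min


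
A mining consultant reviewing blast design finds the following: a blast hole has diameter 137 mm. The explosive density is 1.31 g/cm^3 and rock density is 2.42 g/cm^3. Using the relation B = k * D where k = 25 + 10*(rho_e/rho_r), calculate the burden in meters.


4.1666 m

First, compute k:
rho_e / rho_r = 1.31 / 2.42 = 0.541322314
k = 25 + 10 * 0.541322314 = 30.41322314
Then, compute burden:
B = k * D / 1000 = 30.41322314 * 137 / 1000
= 4166.61157 / 1000
= 4.1666 m


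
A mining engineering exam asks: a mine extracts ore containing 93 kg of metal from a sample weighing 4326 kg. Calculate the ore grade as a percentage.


Ore grade = (metal mass / ore mass) * 100
= (93 / 4326) * 100
= 0.02149791956 * 100
= 2.1498%

2.1498%


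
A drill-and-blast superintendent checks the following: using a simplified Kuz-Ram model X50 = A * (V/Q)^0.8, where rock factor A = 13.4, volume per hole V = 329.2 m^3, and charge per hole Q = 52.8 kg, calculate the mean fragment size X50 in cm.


57.9383 cm

Compute V/Q:
V/Q = 329.2 / 52.8 = 6.234848485
Raise to the power 0.8:
(V/Q)^0.8 = 6.234848485^0.8 = 4.323751475
Multiply by A:
X50 = 13.4 * 4.323751475
= 57.9383 cm


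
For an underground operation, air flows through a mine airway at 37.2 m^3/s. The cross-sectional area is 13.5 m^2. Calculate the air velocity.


Velocity = flow rate / cross-sectional area
= 37.2 / 13.5
= 2.7556 m/s

2.7556 m/s


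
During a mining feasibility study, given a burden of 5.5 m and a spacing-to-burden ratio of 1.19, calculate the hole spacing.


Spacing = burden * ratio
= 5.5 * 1.19
= 6.545 m

6.545 m


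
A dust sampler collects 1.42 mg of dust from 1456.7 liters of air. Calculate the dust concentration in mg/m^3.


Convert liters to m^3: 1 m^3 = 1000 L
Concentration = mass / volume * 1000
= 1.42 / 1456.7 * 1000
= 0.0009748060685 * 1000
= 0.9748 mg/m^3

0.9748 mg/m^3


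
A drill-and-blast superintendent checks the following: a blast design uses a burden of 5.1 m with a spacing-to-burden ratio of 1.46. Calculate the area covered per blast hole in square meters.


37.9746 m^2

First, find the spacing:
Spacing = burden * ratio = 5.1 * 1.46
= 7.446 m
Then, calculate the area:
Area = burden * spacing = 5.1 * 7.446
= 37.9746 m^2


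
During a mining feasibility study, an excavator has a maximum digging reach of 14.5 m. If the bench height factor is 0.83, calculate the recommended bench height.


Bench height = reach * factor
= 14.5 * 0.83
= 12.035 m

12.035 m


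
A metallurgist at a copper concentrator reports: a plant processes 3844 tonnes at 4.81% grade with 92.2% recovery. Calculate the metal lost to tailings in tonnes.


Total metal in feed:
= 3844 * 4.81 / 100 = 184.8964 tonnes
Metal recovered:
= 184.8964 * 92.2 / 100 = 170.4744808 tonnes
Metal lost to tailings:
= 184.8964 - 170.4744808
= 14.4219 tonnes

14.4219 tonnes


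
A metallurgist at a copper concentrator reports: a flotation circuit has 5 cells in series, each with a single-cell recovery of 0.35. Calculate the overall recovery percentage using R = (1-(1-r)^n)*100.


88.3971%

Complement of single-cell recovery:
1 - r = 1 - 0.35 = 0.65
Raise to power n:
(1 - r)^5 = 0.65^5 = 0.1160290625
Overall recovery:
R = (1 - 0.1160290625) * 100
= 88.3971%


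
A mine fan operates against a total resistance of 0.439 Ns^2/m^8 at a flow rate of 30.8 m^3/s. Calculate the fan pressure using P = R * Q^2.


416.453 Pa

Compute Q^2:
Q^2 = 30.8^2 = 948.64
Compute pressure:
P = R * Q^2 = 0.439 * 948.64
= 416.453 Pa


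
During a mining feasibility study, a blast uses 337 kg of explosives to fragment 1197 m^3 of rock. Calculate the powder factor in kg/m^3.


Powder factor = explosive mass / rock volume
= 337 / 1197
= 0.2815 kg/m^3

0.2815 kg/m^3


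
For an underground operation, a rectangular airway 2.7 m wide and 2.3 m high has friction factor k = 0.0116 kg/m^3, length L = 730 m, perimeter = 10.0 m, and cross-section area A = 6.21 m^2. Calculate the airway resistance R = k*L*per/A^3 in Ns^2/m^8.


0.3536 Ns^2/m^8

Compute the numerator:
k * L * per = 0.0116 * 730 * 10.0
= 84.68
Compute the denominator:
A^3 = 6.21^3 = 239.483061
Resistance:
R = 84.68 / 239.483061
= 0.3536 Ns^2/m^8


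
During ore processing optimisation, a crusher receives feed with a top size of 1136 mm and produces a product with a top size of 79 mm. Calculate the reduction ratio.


14.3797

Reduction ratio = feed size / product size
= 1136 / 79
= 14.3797


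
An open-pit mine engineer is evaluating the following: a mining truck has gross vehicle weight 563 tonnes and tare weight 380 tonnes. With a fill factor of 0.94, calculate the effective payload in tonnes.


172.02 tonnes

Maximum payload = gross - tare
= 563 - 380 = 183 tonnes
Effective payload = max payload * fill factor
= 183 * 0.94
= 172.02 tonnes


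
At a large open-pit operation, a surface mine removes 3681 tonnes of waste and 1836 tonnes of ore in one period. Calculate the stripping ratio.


2.0049

Stripping ratio = waste tonnage / ore tonnage
= 3681 / 1836
= 2.0049


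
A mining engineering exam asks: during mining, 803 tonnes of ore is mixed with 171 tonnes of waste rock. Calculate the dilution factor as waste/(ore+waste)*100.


Total material = ore + waste
= 803 + 171 = 974 tonnes
Dilution = waste / total * 100
= 171 / 974 * 100
= 0.1755646817 * 100
= 17.5565%

17.5565%


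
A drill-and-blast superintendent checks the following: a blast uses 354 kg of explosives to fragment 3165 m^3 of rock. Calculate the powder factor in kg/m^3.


0.1118 kg/m^3

Powder factor = explosive mass / rock volume
= 354 / 3165
= 0.1118 kg/m^3


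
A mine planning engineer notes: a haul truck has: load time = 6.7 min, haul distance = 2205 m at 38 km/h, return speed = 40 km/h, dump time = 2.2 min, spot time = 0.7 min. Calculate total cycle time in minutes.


Convert haul speed to m/min: 38 * 1000/60 = 633.3333333 m/min
Haul time = 2205 / 633.3333333 = 3.481578947 min
Convert return speed to m/min: 40 * 1000/60 = 666.6666667 m/min
Return time = 2205 / 666.6666667 = 3.3075 min
Total cycle time:
= 6.7 + 3.481578947 + 2.2 + 3.3075 + 0.7
= 16.3891 min

16.3891 min


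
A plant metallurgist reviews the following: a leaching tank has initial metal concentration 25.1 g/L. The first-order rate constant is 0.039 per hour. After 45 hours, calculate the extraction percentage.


Compute the exponent:
-k * t = -0.039 * 45 = -1.755
Remaining concentration:
C = 25.1 * exp(-1.755)
= 25.1 * 0.1729072423
= 4.339971782 g/L
Extracted = 25.1 - 4.339971782 = 20.76002822 g/L
Extraction % = 20.76002822 / 25.1 * 100
= 82.7093%

82.7093%


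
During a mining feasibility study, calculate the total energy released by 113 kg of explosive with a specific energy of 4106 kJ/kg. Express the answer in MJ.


463.978 MJ

Energy = mass * specific_energy / 1000
= 113 * 4106 / 1000
= 463978 / 1000
= 463.978 MJ


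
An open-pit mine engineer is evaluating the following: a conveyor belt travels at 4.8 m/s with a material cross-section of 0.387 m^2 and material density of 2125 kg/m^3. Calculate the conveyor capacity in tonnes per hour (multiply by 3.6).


Volumetric flow = speed * area
= 4.8 * 0.387 = 1.8576 m^3/s
Mass flow = volumetric * density
= 1.8576 * 2125 = 3947.4 kg/s
Convert to t/h: multiply by 3.6
Capacity = 3947.4 * 3.6
= 14210.64 t/h

14210.64 t/h


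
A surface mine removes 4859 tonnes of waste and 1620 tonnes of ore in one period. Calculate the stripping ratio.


Stripping ratio = waste tonnage / ore tonnage
= 4859 / 1620
= 2.9994

2.9994


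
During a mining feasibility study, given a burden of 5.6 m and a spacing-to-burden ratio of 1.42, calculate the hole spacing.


Spacing = burden * ratio
= 5.6 * 1.42
= 7.952 m

7.952 m


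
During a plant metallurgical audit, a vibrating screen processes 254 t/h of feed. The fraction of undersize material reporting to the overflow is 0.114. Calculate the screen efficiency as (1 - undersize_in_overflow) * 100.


88.6%

Screen efficiency = (1 - fraction of undersize in overflow) * 100
= (1 - 0.114) * 100
= 0.886 * 100
= 88.6%


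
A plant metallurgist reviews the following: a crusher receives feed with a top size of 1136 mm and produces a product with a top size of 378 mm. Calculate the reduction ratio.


Reduction ratio = feed size / product size
= 1136 / 378
= 3.0053

3.0053


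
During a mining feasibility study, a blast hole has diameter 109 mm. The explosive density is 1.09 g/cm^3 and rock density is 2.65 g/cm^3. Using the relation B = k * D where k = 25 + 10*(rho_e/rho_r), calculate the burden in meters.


3.1733 m

First, compute k:
rho_e / rho_r = 1.09 / 2.65 = 0.4113207547
k = 25 + 10 * 0.4113207547 = 29.11320755
Then, compute burden:
B = k * D / 1000 = 29.11320755 * 109 / 1000
= 3173.339623 / 1000
= 3.1733 m


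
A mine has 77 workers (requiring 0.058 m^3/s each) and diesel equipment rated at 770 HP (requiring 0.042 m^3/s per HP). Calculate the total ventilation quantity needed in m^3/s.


36.806 m^3/s

Airflow for workers:
Q_people = 77 * 0.058 = 4.466 m^3/s
Airflow for diesel equipment:
Q_diesel = 770 * 0.042 = 32.34 m^3/s
Total ventilation:
Q_total = 4.466 + 32.34
= 36.806 m^3/s


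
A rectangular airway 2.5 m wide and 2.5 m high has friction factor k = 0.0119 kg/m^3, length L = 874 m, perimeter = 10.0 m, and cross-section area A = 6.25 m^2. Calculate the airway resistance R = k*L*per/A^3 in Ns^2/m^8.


Compute the numerator:
k * L * per = 0.0119 * 874 * 10.0
= 104.006
Compute the denominator:
A^3 = 6.25^3 = 244.140625
Resistance:
R = 104.006 / 244.140625
= 0.426 Ns^2/m^8

0.426 Ns^2/m^8


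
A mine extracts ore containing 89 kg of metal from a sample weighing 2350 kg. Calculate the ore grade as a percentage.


Ore grade = (metal mass / ore mass) * 100
= (89 / 2350) * 100
= 0.03787234043 * 100
= 3.7872%

3.7872%


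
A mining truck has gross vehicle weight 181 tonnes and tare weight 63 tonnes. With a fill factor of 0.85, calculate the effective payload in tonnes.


Maximum payload = gross - tare
= 181 - 63 = 118 tonnes
Effective payload = max payload * fill factor
= 118 * 0.85
= 100.3 tonnes

100.3 tonnes


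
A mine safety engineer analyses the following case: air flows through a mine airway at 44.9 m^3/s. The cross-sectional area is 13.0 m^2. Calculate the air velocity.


3.4538 m/s

Velocity = flow rate / cross-sectional area
= 44.9 / 13.0
= 3.4538 m/s


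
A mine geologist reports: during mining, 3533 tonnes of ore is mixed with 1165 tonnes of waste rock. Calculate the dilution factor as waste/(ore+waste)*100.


24.7978%

Total material = ore + waste
= 3533 + 1165 = 4698 tonnes
Dilution = waste / total * 100
= 1165 / 4698 * 100
= 0.2479778629 * 100
= 24.7978%


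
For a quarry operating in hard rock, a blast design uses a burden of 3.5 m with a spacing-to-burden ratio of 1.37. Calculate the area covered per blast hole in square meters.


16.7825 m^2

First, find the spacing:
Spacing = burden * ratio = 3.5 * 1.37
= 4.795 m
Then, calculate the area:
Area = burden * spacing = 3.5 * 4.795
= 16.7825 m^2


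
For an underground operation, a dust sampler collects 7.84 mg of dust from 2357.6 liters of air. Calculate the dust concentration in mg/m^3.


3.3254 mg/m^3

Convert liters to m^3: 1 m^3 = 1000 L
Concentration = mass / volume * 1000
= 7.84 / 2357.6 * 1000
= 0.003325415677 * 1000
= 3.3254 mg/m^3


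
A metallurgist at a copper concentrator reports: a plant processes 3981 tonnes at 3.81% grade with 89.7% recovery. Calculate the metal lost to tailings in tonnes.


Total metal in feed:
= 3981 * 3.81 / 100 = 151.6761 tonnes
Metal recovered:
= 151.6761 * 89.7 / 100 = 136.0534617 tonnes
Metal lost to tailings:
= 151.6761 - 136.0534617
= 15.6226 tonnes

15.6226 tonnes


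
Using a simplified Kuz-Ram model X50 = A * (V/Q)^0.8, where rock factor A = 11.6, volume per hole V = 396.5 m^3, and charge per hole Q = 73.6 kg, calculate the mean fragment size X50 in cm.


Compute V/Q:
V/Q = 396.5 / 73.6 = 5.387228261
Raise to the power 0.8:
(V/Q)^0.8 = 5.387228261^0.8 = 3.846735291
Multiply by A:
X50 = 11.6 * 3.846735291
= 44.6221 cm

44.6221 cm


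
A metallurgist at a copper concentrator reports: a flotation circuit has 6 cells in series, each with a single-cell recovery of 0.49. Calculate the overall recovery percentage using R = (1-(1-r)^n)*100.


98.2404%

Complement of single-cell recovery:
1 - r = 1 - 0.49 = 0.51
Raise to power n:
(1 - r)^6 = 0.51^6 = 0.0175962878
Overall recovery:
R = (1 - 0.0175962878) * 100
= 98.2404%


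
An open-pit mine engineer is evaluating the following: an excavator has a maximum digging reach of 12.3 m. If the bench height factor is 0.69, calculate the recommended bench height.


Bench height = reach * factor
= 12.3 * 0.69
= 8.487 m

8.487 m


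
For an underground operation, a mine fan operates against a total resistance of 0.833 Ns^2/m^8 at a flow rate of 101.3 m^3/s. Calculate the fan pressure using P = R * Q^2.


8547.9878 Pa

Compute Q^2:
Q^2 = 101.3^2 = 10261.69
Compute pressure:
P = R * Q^2 = 0.833 * 10261.69
= 8547.9878 Pa


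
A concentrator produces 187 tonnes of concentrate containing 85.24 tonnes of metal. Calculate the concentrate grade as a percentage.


Grade = (metal in concentrate / concentrate mass) * 100
= (85.24 / 187) * 100
= 0.455828877 * 100
= 45.5829%

45.5829%


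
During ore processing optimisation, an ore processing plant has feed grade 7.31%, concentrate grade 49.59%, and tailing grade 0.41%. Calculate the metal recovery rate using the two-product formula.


95.1782%

Using the two-product formula:
R = 100 * c * (f - t) / (f * (c - t))
Numerator = 100 * 49.59 * (7.31 - 0.41)
= 100 * 49.59 * 6.9
= 34217.1
Denominator = 7.31 * (49.59 - 0.41)
= 7.31 * 49.18
= 359.5058
R = 34217.1 / 359.5058
= 95.1782%


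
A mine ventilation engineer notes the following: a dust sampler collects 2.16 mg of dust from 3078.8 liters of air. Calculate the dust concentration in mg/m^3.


Convert liters to m^3: 1 m^3 = 1000 L
Concentration = mass / volume * 1000
= 2.16 / 3078.8 * 1000
= 0.0007015720411 * 1000
= 0.7016 mg/m^3

0.7016 mg/m^3


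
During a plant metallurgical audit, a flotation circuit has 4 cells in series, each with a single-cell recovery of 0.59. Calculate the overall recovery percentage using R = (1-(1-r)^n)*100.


97.1742%

Complement of single-cell recovery:
1 - r = 1 - 0.59 = 0.41
Raise to power n:
(1 - r)^4 = 0.41^4 = 0.02825761
Overall recovery:
R = (1 - 0.02825761) * 100
= 97.1742%


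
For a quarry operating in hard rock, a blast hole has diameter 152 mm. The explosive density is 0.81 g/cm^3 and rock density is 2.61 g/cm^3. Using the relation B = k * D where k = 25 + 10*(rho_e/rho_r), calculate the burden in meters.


First, compute k:
rho_e / rho_r = 0.81 / 2.61 = 0.3103448276
k = 25 + 10 * 0.3103448276 = 28.10344828
Then, compute burden:
B = k * D / 1000 = 28.10344828 * 152 / 1000
= 4271.724138 / 1000
= 4.2717 m

4.2717 m


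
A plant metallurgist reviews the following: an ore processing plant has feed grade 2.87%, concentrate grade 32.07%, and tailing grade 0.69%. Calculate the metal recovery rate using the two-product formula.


Using the two-product formula:
R = 100 * c * (f - t) / (f * (c - t))
Numerator = 100 * 32.07 * (2.87 - 0.69)
= 100 * 32.07 * 2.18
= 6991.26
Denominator = 2.87 * (32.07 - 0.69)
= 2.87 * 31.38
= 90.0606
R = 6991.26 / 90.0606
= 77.6284%

77.6284%


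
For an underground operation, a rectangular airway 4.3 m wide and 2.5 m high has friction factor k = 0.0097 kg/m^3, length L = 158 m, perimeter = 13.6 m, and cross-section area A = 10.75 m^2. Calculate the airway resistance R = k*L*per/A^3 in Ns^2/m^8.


Compute the numerator:
k * L * per = 0.0097 * 158 * 13.6
= 20.84336
Compute the denominator:
A^3 = 10.75^3 = 1242.296875
Resistance:
R = 20.84336 / 1242.296875
= 0.0168 Ns^2/m^8

0.0168 Ns^2/m^8


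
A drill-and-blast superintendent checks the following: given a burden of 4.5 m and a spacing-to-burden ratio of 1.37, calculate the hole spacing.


6.165 m

Spacing = burden * ratio
= 4.5 * 1.37
= 6.165 m


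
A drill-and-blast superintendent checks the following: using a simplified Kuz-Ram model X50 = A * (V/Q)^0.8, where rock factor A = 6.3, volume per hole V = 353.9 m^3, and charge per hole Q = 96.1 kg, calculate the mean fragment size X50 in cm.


Compute V/Q:
V/Q = 353.9 / 96.1 = 3.682622268
Raise to the power 0.8:
(V/Q)^0.8 = 3.682622268^0.8 = 2.837433814
Multiply by A:
X50 = 6.3 * 2.837433814
= 17.8758 cm

17.8758 cm


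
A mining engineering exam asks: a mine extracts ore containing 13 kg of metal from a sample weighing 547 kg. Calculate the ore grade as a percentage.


Ore grade = (metal mass / ore mass) * 100
= (13 / 547) * 100
= 0.02376599634 * 100
= 2.3766%

2.3766%


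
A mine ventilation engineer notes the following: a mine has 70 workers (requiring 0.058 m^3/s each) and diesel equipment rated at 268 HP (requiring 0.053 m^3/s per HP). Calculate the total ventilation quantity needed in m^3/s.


18.264 m^3/s

Airflow for workers:
Q_people = 70 * 0.058 = 4.06 m^3/s
Airflow for diesel equipment:
Q_diesel = 268 * 0.053 = 14.204 m^3/s
Total ventilation:
Q_total = 4.06 + 14.204
= 18.264 m^3/s


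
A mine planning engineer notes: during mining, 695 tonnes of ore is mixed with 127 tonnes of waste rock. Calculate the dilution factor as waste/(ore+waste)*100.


Total material = ore + waste
= 695 + 127 = 822 tonnes
Dilution = waste / total * 100
= 127 / 822 * 100
= 0.1545012165 * 100
= 15.4501%

15.4501%


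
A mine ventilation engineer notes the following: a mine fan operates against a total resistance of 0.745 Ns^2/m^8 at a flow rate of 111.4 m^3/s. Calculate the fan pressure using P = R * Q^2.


9245.4202 Pa

Compute Q^2:
Q^2 = 111.4^2 = 12409.96
Compute pressure:
P = R * Q^2 = 0.745 * 12409.96
= 9245.4202 Pa


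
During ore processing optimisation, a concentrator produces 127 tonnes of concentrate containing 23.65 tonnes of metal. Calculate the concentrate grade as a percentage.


18.622%

Grade = (metal in concentrate / concentrate mass) * 100
= (23.65 / 127) * 100
= 0.1862204724 * 100
= 18.622%


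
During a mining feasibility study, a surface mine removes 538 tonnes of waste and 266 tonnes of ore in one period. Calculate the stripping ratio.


Stripping ratio = waste tonnage / ore tonnage
= 538 / 266
= 2.0226

2.0226


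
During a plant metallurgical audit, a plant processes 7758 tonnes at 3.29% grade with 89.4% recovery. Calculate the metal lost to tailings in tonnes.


Total metal in feed:
= 7758 * 3.29 / 100 = 255.2382 tonnes
Metal recovered:
= 255.2382 * 89.4 / 100 = 228.1829508 tonnes
Metal lost to tailings:
= 255.2382 - 228.1829508
= 27.0552 tonnes

27.0552 tonnes


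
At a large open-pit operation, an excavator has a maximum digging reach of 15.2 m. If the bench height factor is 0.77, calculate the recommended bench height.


Bench height = reach * factor
= 15.2 * 0.77
= 11.704 m

11.704 m


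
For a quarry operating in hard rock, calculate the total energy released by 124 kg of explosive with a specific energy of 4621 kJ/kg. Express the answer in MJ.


573.004 MJ

Energy = mass * specific_energy / 1000
= 124 * 4621 / 1000
= 573004 / 1000
= 573.004 MJ


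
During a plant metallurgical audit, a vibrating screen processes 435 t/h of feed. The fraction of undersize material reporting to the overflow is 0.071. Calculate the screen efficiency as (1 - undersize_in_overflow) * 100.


Screen efficiency = (1 - fraction of undersize in overflow) * 100
= (1 - 0.071) * 100
= 0.929 * 100
= 92.9%

92.9%


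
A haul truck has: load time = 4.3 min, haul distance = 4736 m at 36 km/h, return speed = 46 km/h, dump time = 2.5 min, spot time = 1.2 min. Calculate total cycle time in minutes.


Convert haul speed to m/min: 36 * 1000/60 = 600 m/min
Haul time = 4736 / 600 = 7.893333333 min
Convert return speed to m/min: 46 * 1000/60 = 766.6666667 m/min
Return time = 4736 / 766.6666667 = 6.177391304 min
Total cycle time:
= 4.3 + 7.893333333 + 2.5 + 6.177391304 + 1.2
= 22.0707 min

22.0707 min


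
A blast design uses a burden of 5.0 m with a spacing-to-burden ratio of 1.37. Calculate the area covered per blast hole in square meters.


First, find the spacing:
Spacing = burden * ratio = 5.0 * 1.37
= 6.85 m
Then, calculate the area:
Area = burden * spacing = 5.0 * 6.85
= 34.25 m^2

34.25 m^2


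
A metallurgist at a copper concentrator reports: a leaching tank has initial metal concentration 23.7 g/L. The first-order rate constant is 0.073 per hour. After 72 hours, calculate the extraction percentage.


99.4784%

Compute the exponent:
-k * t = -0.073 * 72 = -5.256
Remaining concentration:
C = 23.7 * exp(-5.256)
= 23.7 * 0.005216127555
= 0.1236222231 g/L
Extracted = 23.7 - 0.1236222231 = 23.57637778 g/L
Extraction % = 23.57637778 / 23.7 * 100
= 99.4784%


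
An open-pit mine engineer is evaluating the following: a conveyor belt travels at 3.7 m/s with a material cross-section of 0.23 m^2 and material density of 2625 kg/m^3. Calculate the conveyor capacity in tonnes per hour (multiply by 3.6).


Volumetric flow = speed * area
= 3.7 * 0.23 = 0.851 m^3/s
Mass flow = volumetric * density
= 0.851 * 2625 = 2233.875 kg/s
Convert to t/h: multiply by 3.6
Capacity = 2233.875 * 3.6
= 8041.95 t/h

8041.95 t/h


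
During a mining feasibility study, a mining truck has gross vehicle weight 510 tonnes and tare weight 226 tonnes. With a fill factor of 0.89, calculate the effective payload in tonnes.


252.76 tonnes

Maximum payload = gross - tare
= 510 - 226 = 284 tonnes
Effective payload = max payload * fill factor
= 284 * 0.89
= 252.76 tonnes


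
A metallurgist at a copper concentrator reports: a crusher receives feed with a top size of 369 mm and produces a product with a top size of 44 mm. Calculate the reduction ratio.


Reduction ratio = feed size / product size
= 369 / 44
= 8.3864

8.3864


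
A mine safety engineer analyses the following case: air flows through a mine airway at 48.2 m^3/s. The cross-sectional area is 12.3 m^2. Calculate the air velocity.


3.9187 m/s

Velocity = flow rate / cross-sectional area
= 48.2 / 12.3
= 3.9187 m/s


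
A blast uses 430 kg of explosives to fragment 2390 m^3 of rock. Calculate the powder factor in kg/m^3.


0.1799 kg/m^3

Powder factor = explosive mass / rock volume
= 430 / 2390
= 0.1799 kg/m^3


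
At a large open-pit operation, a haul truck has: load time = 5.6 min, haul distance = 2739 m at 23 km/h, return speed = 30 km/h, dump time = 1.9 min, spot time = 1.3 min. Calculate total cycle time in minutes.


Convert haul speed to m/min: 23 * 1000/60 = 383.3333333 m/min
Haul time = 2739 / 383.3333333 = 7.145217391 min
Convert return speed to m/min: 30 * 1000/60 = 500 m/min
Return time = 2739 / 500 = 5.478 min
Total cycle time:
= 5.6 + 7.145217391 + 1.9 + 5.478 + 1.3
= 21.4232 min

21.4232 min


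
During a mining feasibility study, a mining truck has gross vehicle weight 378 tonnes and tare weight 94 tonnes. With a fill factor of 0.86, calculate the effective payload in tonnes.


244.24 tonnes

Maximum payload = gross - tare
= 378 - 94 = 284 tonnes
Effective payload = max payload * fill factor
= 284 * 0.86
= 244.24 tonnes


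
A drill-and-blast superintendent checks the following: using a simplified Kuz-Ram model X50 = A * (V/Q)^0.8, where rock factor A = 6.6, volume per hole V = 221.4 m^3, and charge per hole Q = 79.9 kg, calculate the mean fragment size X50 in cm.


Compute V/Q:
V/Q = 221.4 / 79.9 = 2.770963705
Raise to the power 0.8:
(V/Q)^0.8 = 2.770963705^0.8 = 2.259980385
Multiply by A:
X50 = 6.6 * 2.259980385
= 14.9159 cm

14.9159 cm


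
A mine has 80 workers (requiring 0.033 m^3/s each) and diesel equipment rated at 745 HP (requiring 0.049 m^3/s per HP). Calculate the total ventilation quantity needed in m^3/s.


Airflow for workers:
Q_people = 80 * 0.033 = 2.64 m^3/s
Airflow for diesel equipment:
Q_diesel = 745 * 0.049 = 36.505 m^3/s
Total ventilation:
Q_total = 2.64 + 36.505
= 39.145 m^3/s

39.145 m^3/s


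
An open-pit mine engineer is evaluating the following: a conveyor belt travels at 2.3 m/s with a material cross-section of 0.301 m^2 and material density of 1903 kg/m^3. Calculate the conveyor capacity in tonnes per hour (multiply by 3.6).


4742.8088 t/h

Volumetric flow = speed * area
= 2.3 * 0.301 = 0.6923 m^3/s
Mass flow = volumetric * density
= 0.6923 * 1903 = 1317.4469 kg/s
Convert to t/h: multiply by 3.6
Capacity = 1317.4469 * 3.6
= 4742.8088 t/h


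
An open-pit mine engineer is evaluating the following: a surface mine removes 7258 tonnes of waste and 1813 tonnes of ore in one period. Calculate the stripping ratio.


4.0033

Stripping ratio = waste tonnage / ore tonnage
= 7258 / 1813
= 4.0033


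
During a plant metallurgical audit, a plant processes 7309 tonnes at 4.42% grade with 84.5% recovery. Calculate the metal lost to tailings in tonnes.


Total metal in feed:
= 7309 * 4.42 / 100 = 323.0578 tonnes
Metal recovered:
= 323.0578 * 84.5 / 100 = 272.983841 tonnes
Metal lost to tailings:
= 323.0578 - 272.983841
= 50.074 tonnes

50.074 tonnes


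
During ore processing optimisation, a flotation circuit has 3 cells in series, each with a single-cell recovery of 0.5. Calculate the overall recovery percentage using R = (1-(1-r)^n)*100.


Complement of single-cell recovery:
1 - r = 1 - 0.5 = 0.5
Raise to power n:
(1 - r)^3 = 0.5^3 = 0.125
Overall recovery:
R = (1 - 0.125) * 100
= 87.5%

87.5%


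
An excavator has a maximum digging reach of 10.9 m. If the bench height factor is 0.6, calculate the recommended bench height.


6.54 m

Bench height = reach * factor
= 10.9 * 0.6
= 6.54 m


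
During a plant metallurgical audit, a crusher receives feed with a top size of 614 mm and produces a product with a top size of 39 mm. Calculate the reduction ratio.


15.7436

Reduction ratio = feed size / product size
= 614 / 39
= 15.7436


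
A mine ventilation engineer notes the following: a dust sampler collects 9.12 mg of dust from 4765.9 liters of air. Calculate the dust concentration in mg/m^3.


1.9136 mg/m^3

Convert liters to m^3: 1 m^3 = 1000 L
Concentration = mass / volume * 1000
= 9.12 / 4765.9 * 1000
= 0.001913594494 * 1000
= 1.9136 mg/m^3


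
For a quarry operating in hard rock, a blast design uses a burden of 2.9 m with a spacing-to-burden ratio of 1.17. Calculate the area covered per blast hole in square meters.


First, find the spacing:
Spacing = burden * ratio = 2.9 * 1.17
= 3.393 m
Then, calculate the area:
Area = burden * spacing = 2.9 * 3.393
= 9.8397 m^2

9.8397 m^2


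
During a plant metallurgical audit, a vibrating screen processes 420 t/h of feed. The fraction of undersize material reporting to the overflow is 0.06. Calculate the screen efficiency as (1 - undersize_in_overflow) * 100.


Screen efficiency = (1 - fraction of undersize in overflow) * 100
= (1 - 0.06) * 100
= 0.94 * 100
= 94.0%

94.0%


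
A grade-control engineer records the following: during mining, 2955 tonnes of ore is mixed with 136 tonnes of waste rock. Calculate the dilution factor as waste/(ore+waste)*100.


4.3999%

Total material = ore + waste
= 2955 + 136 = 3091 tonnes
Dilution = waste / total * 100
= 136 / 3091 * 100
= 0.04399870592 * 100
= 4.3999%


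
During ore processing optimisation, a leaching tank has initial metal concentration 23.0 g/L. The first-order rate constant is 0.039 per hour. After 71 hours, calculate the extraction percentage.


Compute the exponent:
-k * t = -0.039 * 71 = -2.769
Remaining concentration:
C = 23.0 * exp(-2.769)
= 23.0 * 0.06272469809
= 1.442668056 g/L
Extracted = 23.0 - 1.442668056 = 21.55733194 g/L
Extraction % = 21.55733194 / 23.0 * 100
= 93.7275%

93.7275%


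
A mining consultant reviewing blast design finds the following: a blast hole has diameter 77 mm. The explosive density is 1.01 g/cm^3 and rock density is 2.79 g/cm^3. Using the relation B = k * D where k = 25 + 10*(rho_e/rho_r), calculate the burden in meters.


2.2037 m

First, compute k:
rho_e / rho_r = 1.01 / 2.79 = 0.3620071685
k = 25 + 10 * 0.3620071685 = 28.62007168
Then, compute burden:
B = k * D / 1000 = 28.62007168 * 77 / 1000
= 2203.74552 / 1000
= 2.2037 m


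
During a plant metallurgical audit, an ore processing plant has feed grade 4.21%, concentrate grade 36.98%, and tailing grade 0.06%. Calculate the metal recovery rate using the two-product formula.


98.735%

Using the two-product formula:
R = 100 * c * (f - t) / (f * (c - t))
Numerator = 100 * 36.98 * (4.21 - 0.06)
= 100 * 36.98 * 4.15
= 15346.7
Denominator = 4.21 * (36.98 - 0.06)
= 4.21 * 36.92
= 155.4332
R = 15346.7 / 155.4332
= 98.735%


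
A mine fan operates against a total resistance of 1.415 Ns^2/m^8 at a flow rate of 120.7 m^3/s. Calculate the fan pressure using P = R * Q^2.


Compute Q^2:
Q^2 = 120.7^2 = 14568.49
Compute pressure:
P = R * Q^2 = 1.415 * 14568.49
= 20614.4134 Pa

20614.4134 Pa


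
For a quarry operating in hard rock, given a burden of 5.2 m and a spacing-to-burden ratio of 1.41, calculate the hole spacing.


7.332 m

Spacing = burden * ratio
= 5.2 * 1.41
= 7.332 m


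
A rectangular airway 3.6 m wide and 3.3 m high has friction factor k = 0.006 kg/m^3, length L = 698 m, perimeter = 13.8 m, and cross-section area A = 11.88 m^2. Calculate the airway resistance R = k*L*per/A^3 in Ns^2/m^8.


0.0345 Ns^2/m^8

Compute the numerator:
k * L * per = 0.006 * 698 * 13.8
= 57.7944
Compute the denominator:
A^3 = 11.88^3 = 1676.676672
Resistance:
R = 57.7944 / 1676.676672
= 0.0345 Ns^2/m^8


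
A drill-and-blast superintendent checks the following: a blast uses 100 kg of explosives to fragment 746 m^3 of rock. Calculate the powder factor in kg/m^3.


0.134 kg/m^3

Powder factor = explosive mass / rock volume
= 100 / 746
= 0.134 kg/m^3


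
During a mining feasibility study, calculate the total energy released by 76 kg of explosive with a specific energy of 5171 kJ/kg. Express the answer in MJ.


392.996 MJ

Energy = mass * specific_energy / 1000
= 76 * 5171 / 1000
= 392996 / 1000
= 392.996 MJ


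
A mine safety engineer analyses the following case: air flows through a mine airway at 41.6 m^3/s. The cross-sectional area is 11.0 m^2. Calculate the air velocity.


Velocity = flow rate / cross-sectional area
= 41.6 / 11.0
= 3.7818 m/s

3.7818 m/s


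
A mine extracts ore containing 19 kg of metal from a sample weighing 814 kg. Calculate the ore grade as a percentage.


Ore grade = (metal mass / ore mass) * 100
= (19 / 814) * 100
= 0.02334152334 * 100
= 2.3342%

2.3342%


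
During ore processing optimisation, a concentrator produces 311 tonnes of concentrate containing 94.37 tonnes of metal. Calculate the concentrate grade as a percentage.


Grade = (metal in concentrate / concentrate mass) * 100
= (94.37 / 311) * 100
= 0.3034405145 * 100
= 30.3441%

30.3441%


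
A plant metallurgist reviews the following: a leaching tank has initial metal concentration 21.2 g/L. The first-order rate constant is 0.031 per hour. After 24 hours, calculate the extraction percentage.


52.4791%

Compute the exponent:
-k * t = -0.031 * 24 = -0.744
Remaining concentration:
C = 21.2 * exp(-0.744)
= 21.2 * 0.4752092717
= 10.07443656 g/L
Extracted = 21.2 - 10.07443656 = 11.12556344 g/L
Extraction % = 11.12556344 / 21.2 * 100
= 52.4791%


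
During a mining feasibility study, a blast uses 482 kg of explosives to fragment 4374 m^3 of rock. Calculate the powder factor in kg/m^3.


0.1102 kg/m^3

Powder factor = explosive mass / rock volume
= 482 / 4374
= 0.1102 kg/m^3


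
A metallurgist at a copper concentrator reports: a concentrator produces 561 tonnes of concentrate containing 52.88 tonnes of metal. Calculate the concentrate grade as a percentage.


9.426%

Grade = (metal in concentrate / concentrate mass) * 100
= (52.88 / 561) * 100
= 0.09426024955 * 100
= 9.426%


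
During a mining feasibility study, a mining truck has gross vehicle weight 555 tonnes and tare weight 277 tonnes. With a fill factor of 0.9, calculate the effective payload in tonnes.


250.2 tonnes

Maximum payload = gross - tare
= 555 - 277 = 278 tonnes
Effective payload = max payload * fill factor
= 278 * 0.9
= 250.2 tonnes
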